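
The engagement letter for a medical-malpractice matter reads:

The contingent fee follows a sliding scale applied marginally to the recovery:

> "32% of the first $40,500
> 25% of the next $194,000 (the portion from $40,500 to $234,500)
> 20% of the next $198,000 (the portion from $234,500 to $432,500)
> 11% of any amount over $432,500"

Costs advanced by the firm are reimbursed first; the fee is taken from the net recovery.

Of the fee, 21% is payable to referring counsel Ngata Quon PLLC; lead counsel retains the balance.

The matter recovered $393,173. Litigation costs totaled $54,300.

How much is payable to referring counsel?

$17,290.27

Fee base (net of costs): $393,173 − $54,300 = $338,873
First $40,500 at 32% = $12,960.00
Next $194,000 at 25% = $48,500.00
Remaining $104,373 at 20% = $20,874.60
Fee: $12,960.00 + $48,500.00 + $20,874.60 = $82,334.60
Referral share: 21% of $82,334.60 = $17,290.27; lead counsel retains $82,334.60 − $17,290.27 = $65,044.33.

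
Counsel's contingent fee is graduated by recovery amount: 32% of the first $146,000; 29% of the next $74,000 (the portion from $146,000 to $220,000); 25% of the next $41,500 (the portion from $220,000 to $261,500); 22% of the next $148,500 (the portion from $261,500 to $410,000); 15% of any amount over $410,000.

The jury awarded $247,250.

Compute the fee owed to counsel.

First $146,000 at 32% = $46,720.00
Next $74,000 at 29% = $21,460.00
Remaining $27,250 at 25% = $6,812.50
Fee: $46,720.00 + $21,460.00 + $6,812.50 = $74,992.50

$74,992.50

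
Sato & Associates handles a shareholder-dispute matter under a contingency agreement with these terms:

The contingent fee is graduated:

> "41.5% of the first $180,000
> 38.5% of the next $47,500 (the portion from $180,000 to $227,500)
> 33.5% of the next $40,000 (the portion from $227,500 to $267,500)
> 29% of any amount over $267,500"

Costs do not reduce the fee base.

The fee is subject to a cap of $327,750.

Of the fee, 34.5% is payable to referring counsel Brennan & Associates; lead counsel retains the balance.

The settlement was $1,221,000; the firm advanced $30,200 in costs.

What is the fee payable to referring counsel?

$113,073.75

Fee base is the gross recovery, $1,221,000; costs are reimbursed separately.
First $180,000 at 41.5% = $74,700.00
Next $47,500 at 38.5% = $18,287.50
Next $40,000 at 33.5% = $13,400.00
Remaining $953,500 at 29% = $276,515.00
Fee: $74,700.00 + $18,287.50 + $13,400.00 + $276,515.00 = $382,902.50
$382,902.50 exceeds the $327,750 cap, so the fee is capped at $327,750.00.
Referral share: 34.5% of $327,750.00 = $113,073.75; lead counsel retains $327,750.00 − $113,073.75 = $214,676.25.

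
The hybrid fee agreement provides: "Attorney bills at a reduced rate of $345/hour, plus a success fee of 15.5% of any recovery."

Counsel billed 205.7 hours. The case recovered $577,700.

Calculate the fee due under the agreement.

$160,510.00

Hourly: 205.7 × $345 = $70,966.50
Success fee: 15.5% of $577,700 = $89,543.50
Total: $70,966.50 + $89,543.50 = $160,510.00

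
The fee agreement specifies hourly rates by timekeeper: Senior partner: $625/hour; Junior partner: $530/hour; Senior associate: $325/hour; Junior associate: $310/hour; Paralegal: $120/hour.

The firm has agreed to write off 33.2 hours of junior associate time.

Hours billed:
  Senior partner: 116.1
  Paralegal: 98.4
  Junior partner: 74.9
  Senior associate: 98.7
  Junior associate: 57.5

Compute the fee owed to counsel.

$163,678.00

Senior partner: 116.1 × $625 = $72,562.50
Junior partner: 74.9 × $530 = $39,697.00
Senior associate: 98.7 × $325 = $32,077.50
Junior associate: 57.5 × $310 = $17,825.00
Paralegal: 98.4 × $120 = $11,808.00
Subtotal: $173,970.00
Write-off: 33.2 × $310 = $10,292.00
Total: $173,970.00 − $10,292.00 = $163,678.00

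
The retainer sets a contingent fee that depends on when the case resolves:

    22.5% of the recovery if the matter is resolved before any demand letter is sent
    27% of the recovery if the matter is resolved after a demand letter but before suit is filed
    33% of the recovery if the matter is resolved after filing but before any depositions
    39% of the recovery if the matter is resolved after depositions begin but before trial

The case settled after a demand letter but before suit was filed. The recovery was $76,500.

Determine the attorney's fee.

$20,655.00

The matter settled after a demand letter but before suit was filed, so the 27% rate applies.
$76,500 × 27% = $20,655.00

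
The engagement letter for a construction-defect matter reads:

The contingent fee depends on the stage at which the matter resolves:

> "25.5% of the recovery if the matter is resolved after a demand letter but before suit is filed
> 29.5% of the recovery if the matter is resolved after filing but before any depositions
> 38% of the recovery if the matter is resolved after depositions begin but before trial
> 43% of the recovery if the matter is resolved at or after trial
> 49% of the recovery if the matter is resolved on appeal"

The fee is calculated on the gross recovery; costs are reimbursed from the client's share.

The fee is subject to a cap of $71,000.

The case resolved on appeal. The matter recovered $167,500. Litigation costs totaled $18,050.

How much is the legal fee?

$71,000.00

Fee base is the gross recovery, $167,500; costs are reimbursed separately.
The matter resolved on appeal, so the 49% rate applies.
$167,500 × 49% = $82,075.00
$82,075.00 exceeds the $71,000 cap, so the fee is capped at $71,000.00.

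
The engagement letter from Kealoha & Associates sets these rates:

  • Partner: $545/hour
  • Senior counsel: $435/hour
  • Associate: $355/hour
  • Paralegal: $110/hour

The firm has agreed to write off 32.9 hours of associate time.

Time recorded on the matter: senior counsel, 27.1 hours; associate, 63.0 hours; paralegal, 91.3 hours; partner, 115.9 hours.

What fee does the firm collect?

Partner: 115.9 × $545 = $63,165.50
Senior counsel: 27.1 × $435 = $11,788.50
Associate: 63.0 × $355 = $22,365.00
Paralegal: 91.3 × $110 = $10,043.00
Subtotal: $107,362.00
Write-off: 32.9 × $355 = $11,679.50
Total: $107,362.00 − $11,679.50 = $95,682.50

$95,682.50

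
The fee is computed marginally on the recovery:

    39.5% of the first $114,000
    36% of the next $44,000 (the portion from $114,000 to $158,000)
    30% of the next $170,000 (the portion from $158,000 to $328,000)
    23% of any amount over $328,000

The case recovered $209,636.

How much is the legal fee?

$76,360.80

First $114,000 at 39.5% = $45,030.00
Next $44,000 at 36% = $15,840.00
Remaining $51,636 at 30% = $15,490.80
Fee: $45,030.00 + $15,840.00 + $15,490.80 = $76,360.80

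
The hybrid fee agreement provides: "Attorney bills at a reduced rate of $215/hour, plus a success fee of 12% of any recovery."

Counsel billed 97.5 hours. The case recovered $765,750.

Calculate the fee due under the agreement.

Hourly: 97.5 × $215 = $20,962.50
Success fee: 12% of $765,750 = $91,890.00
Total: $20,962.50 + $91,890.00 = $112,852.50

$112,852.50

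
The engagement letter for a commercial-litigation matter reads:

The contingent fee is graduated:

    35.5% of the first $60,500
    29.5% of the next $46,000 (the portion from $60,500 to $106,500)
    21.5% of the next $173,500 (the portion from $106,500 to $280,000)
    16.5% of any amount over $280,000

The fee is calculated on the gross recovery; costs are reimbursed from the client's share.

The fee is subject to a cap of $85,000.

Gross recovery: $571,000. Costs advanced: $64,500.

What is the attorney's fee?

Fee base is the gross recovery, $571,000; costs are reimbursed separately.
First $60,500 at 35.5% = $21,477.50
Next $46,000 at 29.5% = $13,570.00
Next $173,500 at 21.5% = $37,302.50
Remaining $291,000 at 16.5% = $48,015.00
Fee: $21,477.50 + $13,570.00 + $37,302.50 + $48,015.00 = $120,365.00
$120,365.00 exceeds the $85,000 cap, so the fee is capped at $85,000.00.

$85,000.00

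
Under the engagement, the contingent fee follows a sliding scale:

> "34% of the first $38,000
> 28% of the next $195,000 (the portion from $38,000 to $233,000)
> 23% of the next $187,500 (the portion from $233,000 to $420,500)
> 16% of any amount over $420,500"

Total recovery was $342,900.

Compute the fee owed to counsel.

First $38,000 at 34% = $12,920.00
Next $195,000 at 28% = $54,600.00
Remaining $109,900 at 23% = $25,277.00
Fee: $12,920.00 + $54,600.00 + $25,277.00 = $92,797.00

$92,797.00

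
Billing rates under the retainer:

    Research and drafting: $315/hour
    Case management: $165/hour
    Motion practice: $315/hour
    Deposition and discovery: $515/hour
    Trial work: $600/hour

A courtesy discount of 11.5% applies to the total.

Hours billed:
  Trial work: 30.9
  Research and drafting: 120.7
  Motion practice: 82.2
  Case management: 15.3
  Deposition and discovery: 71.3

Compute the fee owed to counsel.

Research and drafting: 120.7 × $315 = $38,020.50
Case management: 15.3 × $165 = $2,524.50
Motion practice: 82.2 × $315 = $25,893.00
Deposition and discovery: 71.3 × $515 = $36,719.50
Trial work: 30.9 × $600 = $18,540.00
Subtotal: $121,697.50
Less 11.5% discount: −$13,995.21
Total: $121,697.50 − $13,995.21 = $107,702.29

$107,702.29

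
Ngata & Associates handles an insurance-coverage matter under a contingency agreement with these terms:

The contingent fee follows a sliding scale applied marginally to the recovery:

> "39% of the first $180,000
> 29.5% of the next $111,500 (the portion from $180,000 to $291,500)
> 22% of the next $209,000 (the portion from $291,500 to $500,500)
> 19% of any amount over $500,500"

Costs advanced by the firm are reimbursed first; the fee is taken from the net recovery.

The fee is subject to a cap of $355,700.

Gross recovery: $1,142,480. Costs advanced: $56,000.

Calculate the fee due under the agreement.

$260,408.70

Fee base (net of costs): $1,142,480 − $56,000 = $1,086,480
First $180,000 at 39% = $70,200.00
Next $111,500 at 29.5% = $32,892.50
Next $209,000 at 22% = $45,980.00
Remaining $585,980 at 19% = $111,336.20
Fee: $70,200.00 + $32,892.50 + $45,980.00 + $111,336.20 = $260,408.70
$260,408.70 is under the $355,700 cap.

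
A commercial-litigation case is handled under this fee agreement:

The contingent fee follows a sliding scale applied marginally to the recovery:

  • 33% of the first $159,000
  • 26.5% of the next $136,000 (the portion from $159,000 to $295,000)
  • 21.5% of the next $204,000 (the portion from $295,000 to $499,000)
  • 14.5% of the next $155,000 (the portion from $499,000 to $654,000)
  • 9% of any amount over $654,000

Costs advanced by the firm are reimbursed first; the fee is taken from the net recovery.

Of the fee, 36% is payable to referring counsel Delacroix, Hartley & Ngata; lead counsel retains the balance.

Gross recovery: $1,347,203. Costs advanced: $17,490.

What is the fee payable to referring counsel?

$77,637.30

Fee base (net of costs): $1,347,203 − $17,490 = $1,329,713
First $159,000 at 33% = $52,470.00
Next $136,000 at 26.5% = $36,040.00
Next $204,000 at 21.5% = $43,860.00
Next $155,000 at 14.5% = $22,475.00
Remaining $675,713 at 9% = $60,814.17
Fee: $52,470.00 + $36,040.00 + $43,860.00 + $22,475.00 + $60,814.17 = $215,659.17
Referral share: 36% of $215,659.17 = $77,637.30; lead counsel retains $215,659.17 − $77,637.30 = $138,021.87.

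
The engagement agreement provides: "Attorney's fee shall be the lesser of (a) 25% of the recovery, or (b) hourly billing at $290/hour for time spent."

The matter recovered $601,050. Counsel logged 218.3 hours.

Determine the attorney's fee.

(a) 25% of $601,050 = $150,262.50
(b) 218.3 × $290 = $63,307.00
The lesser is (b): $63,307.00.

$63,307.00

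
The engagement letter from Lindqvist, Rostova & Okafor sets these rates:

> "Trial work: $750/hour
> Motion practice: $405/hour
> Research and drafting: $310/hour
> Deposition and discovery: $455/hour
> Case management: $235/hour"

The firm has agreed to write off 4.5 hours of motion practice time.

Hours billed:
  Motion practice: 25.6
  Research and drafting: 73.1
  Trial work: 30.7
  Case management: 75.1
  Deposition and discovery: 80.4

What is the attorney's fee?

Trial work: 30.7 × $750 = $23,025.00
Motion practice: 25.6 × $405 = $10,368.00
Research and drafting: 73.1 × $310 = $22,661.00
Deposition and discovery: 80.4 × $455 = $36,582.00
Case management: 75.1 × $235 = $17,648.50
Subtotal: $110,284.50
Write-off: 4.5 × $405 = $1,822.50
Total: $110,284.50 − $1,822.50 = $108,462.00

$108,462.00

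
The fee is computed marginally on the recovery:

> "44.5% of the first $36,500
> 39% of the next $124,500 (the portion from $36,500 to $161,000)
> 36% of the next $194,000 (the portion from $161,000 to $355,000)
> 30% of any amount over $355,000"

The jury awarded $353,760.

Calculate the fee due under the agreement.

First $36,500 at 44.5% = $16,242.50
Next $124,500 at 39% = $48,555.00
Remaining $192,760 at 36% = $69,393.60
Fee: $16,242.50 + $48,555.00 + $69,393.60 = $134,191.10

$134,191.10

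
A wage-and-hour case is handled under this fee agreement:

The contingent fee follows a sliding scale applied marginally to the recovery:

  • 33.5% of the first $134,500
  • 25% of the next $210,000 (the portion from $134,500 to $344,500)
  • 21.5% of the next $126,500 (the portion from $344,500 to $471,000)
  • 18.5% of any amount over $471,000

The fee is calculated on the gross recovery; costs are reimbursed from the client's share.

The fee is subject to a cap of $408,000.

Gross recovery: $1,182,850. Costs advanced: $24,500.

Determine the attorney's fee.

$256,447.25

Fee base is the gross recovery, $1,182,850; costs are reimbursed separately.
First $134,500 at 33.5% = $45,057.50
Next $210,000 at 25% = $52,500.00
Next $126,500 at 21.5% = $27,197.50
Remaining $711,850 at 18.5% = $131,692.25
Fee: $45,057.50 + $52,500.00 + $27,197.50 + $131,692.25 = $256,447.25
$256,447.25 is under the $408,000 cap.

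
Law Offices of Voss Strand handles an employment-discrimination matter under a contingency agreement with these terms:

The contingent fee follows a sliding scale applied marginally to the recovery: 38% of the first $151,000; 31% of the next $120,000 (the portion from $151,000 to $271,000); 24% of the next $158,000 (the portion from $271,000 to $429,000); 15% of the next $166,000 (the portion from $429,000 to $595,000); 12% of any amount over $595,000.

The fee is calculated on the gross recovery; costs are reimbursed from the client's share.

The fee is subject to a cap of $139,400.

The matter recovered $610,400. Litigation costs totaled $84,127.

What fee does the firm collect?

$139,400.00

Fee base is the gross recovery, $610,400; costs are reimbursed separately.
First $151,000 at 38% = $57,380.00
Next $120,000 at 31% = $37,200.00
Next $158,000 at 24% = $37,920.00
Next $166,000 at 15% = $24,900.00
Remaining $15,400 at 12% = $1,848.00
Fee: $57,380.00 + $37,200.00 + $37,920.00 + $24,900.00 + $1,848.00 = $159,248.00
$159,248.00 exceeds the $139,400 cap, so the fee is capped at $139,400.00.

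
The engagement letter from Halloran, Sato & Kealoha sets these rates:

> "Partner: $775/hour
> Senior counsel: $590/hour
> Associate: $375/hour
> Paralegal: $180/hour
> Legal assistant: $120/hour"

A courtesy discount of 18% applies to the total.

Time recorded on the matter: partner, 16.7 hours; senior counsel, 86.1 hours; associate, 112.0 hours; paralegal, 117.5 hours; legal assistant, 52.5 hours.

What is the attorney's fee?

$109,217.03

Partner: 16.7 × $775 = $12,942.50
Senior counsel: 86.1 × $590 = $50,799.00
Associate: 112.0 × $375 = $42,000.00
Paralegal: 117.5 × $180 = $21,150.00
Legal assistant: 52.5 × $120 = $6,300.00
Subtotal: $133,191.50
Less 18% discount: −$23,974.47
Total: $133,191.50 − $23,974.47 = $109,217.03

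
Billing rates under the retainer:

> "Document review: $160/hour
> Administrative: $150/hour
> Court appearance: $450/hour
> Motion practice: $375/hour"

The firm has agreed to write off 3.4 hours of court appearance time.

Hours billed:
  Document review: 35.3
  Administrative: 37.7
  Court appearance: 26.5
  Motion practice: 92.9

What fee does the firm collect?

Document review: 35.3 × $160 = $5,648.00
Administrative: 37.7 × $150 = $5,655.00
Court appearance: 26.5 × $450 = $11,925.00
Motion practice: 92.9 × $375 = $34,837.50
Subtotal: $58,065.50
Write-off: 3.4 × $450 = $1,530.00
Total: $58,065.50 − $1,530.00 = $56,535.50

$56,535.50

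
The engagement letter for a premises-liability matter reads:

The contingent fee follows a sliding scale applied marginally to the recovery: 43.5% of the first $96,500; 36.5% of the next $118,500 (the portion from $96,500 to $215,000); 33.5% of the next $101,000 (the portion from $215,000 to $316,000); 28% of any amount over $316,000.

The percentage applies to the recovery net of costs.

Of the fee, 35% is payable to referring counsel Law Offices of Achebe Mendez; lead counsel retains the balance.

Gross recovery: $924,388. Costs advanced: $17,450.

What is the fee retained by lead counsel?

Fee base (net of costs): $924,388 − $17,450 = $906,938
First $96,500 at 43.5% = $41,977.50
Next $118,500 at 36.5% = $43,252.50
Next $101,000 at 33.5% = $33,835.00
Remaining $590,938 at 28% = $165,462.64
Fee: $41,977.50 + $43,252.50 + $33,835.00 + $165,462.64 = $284,527.64
Referral share: 35% of $284,527.64 = $99,584.67; lead counsel retains $284,527.64 − $99,584.67 = $184,942.97.

$184,942.97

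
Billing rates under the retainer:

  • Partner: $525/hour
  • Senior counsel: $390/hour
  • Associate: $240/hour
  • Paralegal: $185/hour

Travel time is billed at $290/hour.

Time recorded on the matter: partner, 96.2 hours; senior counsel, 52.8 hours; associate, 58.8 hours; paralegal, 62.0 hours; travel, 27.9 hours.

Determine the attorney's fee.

$104,770.00

Partner: 96.2 × $525 = $50,505.00
Senior counsel: 52.8 × $390 = $20,592.00
Associate: 58.8 × $240 = $14,112.00
Paralegal: 62.0 × $185 = $11,470.00
Subtotal: $50,505.00 + $20,592.00 + $14,112.00 + $11,470.00 = $96,679.00
Travel: 27.9 × $290 = $8,091.00
Total: $96,679.00 + $8,091.00 = $104,770.00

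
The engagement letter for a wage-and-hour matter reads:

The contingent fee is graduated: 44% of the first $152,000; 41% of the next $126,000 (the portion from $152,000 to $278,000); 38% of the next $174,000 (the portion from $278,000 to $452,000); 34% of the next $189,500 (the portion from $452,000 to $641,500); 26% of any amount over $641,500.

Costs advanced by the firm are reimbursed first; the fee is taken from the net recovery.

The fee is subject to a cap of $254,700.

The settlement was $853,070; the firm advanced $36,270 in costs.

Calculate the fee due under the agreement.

Fee base (net of costs): $853,070 − $36,270 = $816,800
First $152,000 at 44% = $66,880.00
Next $126,000 at 41% = $51,660.00
Next $174,000 at 38% = $66,120.00
Next $189,500 at 34% = $64,430.00
Remaining $175,300 at 26% = $45,578.00
Fee: $66,880.00 + $51,660.00 + $66,120.00 + $64,430.00 + $45,578.00 = $294,668.00
$294,668.00 exceeds the $254,700 cap, so the fee is capped at $254,700.00.

$254,700.00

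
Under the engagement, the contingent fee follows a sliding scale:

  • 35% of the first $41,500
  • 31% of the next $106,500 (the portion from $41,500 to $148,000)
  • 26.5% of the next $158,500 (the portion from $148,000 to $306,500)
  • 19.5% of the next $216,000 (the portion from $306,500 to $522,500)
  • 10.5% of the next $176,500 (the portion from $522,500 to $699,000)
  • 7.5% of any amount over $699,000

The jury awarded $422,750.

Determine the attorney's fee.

$112,211.25

First $41,500 at 35% = $14,525.00
Next $106,500 at 31% = $33,015.00
Next $158,500 at 26.5% = $42,002.50
Remaining $116,250 at 19.5% = $22,668.75
Fee: $14,525.00 + $33,015.00 + $42,002.50 + $22,668.75 = $112,211.25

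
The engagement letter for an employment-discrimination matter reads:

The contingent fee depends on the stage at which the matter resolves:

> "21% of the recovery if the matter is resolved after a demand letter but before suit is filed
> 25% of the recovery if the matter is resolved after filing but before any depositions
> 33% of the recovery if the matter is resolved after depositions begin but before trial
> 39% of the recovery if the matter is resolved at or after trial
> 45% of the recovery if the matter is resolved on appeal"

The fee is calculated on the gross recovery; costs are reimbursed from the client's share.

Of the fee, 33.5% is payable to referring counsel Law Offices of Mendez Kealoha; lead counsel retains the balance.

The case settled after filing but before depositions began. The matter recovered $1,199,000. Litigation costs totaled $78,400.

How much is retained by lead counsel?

Fee base is the gross recovery, $1,199,000; costs are reimbursed separately.
The matter settled after filing but before depositions began, so the 25% rate applies.
$1,199,000 × 25% = $299,750.00
Referral share: 33.5% of $299,750.00 = $100,416.25; lead counsel retains $299,750.00 − $100,416.25 = $199,333.75.

$199,333.75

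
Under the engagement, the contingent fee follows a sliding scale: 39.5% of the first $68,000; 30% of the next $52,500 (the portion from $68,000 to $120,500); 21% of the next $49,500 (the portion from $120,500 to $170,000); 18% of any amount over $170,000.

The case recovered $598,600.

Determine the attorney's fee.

$130,153.00

First $68,000 at 39.5% = $26,860.00
Next $52,500 at 30% = $15,750.00
Next $49,500 at 21% = $10,395.00
Remaining $428,600 at 18% = $77,148.00
Fee: $26,860.00 + $15,750.00 + $10,395.00 + $77,148.00 = $130,153.00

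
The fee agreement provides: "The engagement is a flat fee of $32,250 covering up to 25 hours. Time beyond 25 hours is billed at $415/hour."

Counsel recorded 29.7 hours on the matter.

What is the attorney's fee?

Flat fee: $32,250.00
Excess hours: 29.7 − 25 = 4.7
Overrun: 4.7 × $415 = $1,950.50
Total: $32,250.00 + $1,950.50 = $34,200.50

$34,200.50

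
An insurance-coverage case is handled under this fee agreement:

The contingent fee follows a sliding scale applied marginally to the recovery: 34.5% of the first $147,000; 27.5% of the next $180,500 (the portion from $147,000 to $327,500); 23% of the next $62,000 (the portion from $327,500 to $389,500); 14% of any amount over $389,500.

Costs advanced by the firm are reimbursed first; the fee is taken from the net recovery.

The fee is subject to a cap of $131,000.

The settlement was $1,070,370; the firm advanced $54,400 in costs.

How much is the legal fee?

$131,000.00

Fee base (net of costs): $1,070,370 − $54,400 = $1,015,970
First $147,000 at 34.5% = $50,715.00
Next $180,500 at 27.5% = $49,637.50
Next $62,000 at 23% = $14,260.00
Remaining $626,470 at 14% = $87,705.80
Fee: $50,715.00 + $49,637.50 + $14,260.00 + $87,705.80 = $202,318.30
$202,318.30 exceeds the $131,000 cap, so the fee is capped at $131,000.00.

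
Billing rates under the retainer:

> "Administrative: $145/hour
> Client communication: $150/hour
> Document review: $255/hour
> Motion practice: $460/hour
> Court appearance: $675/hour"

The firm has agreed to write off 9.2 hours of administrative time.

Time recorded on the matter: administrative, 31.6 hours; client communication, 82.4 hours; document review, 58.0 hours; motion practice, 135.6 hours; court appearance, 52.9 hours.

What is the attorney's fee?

Administrative: 31.6 × $145 = $4,582.00
Client communication: 82.4 × $150 = $12,360.00
Document review: 58.0 × $255 = $14,790.00
Motion practice: 135.6 × $460 = $62,376.00
Court appearance: 52.9 × $675 = $35,707.50
Subtotal: $129,815.50
Write-off: 9.2 × $145 = $1,334.00
Total: $129,815.50 − $1,334.00 = $128,481.50

$128,481.50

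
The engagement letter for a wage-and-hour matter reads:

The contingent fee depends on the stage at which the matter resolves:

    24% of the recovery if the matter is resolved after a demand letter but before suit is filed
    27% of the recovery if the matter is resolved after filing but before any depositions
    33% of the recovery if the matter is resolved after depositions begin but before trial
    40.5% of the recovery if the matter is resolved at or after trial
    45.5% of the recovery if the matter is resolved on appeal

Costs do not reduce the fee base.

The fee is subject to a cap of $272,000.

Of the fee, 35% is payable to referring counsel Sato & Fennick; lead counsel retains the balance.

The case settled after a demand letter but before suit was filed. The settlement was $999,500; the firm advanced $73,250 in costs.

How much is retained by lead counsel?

Fee base is the gross recovery, $999,500; costs are reimbursed separately.
The matter settled after a demand letter but before suit was filed, so the 24% rate applies.
$999,500 × 24% = $239,880.00
$239,880.00 is under the $272,000 cap.
Referral share: 35% of $239,880.00 = $83,958.00; lead counsel retains $239,880.00 − $83,958.00 = $155,922.00.

$155,922.00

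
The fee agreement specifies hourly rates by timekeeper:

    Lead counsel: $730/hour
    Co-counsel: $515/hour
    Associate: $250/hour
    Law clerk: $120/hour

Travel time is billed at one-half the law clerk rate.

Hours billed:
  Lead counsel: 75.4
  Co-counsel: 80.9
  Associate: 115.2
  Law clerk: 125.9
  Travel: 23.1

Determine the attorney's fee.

Lead counsel: 75.4 × $730 = $55,042.00
Co-counsel: 80.9 × $515 = $41,663.50
Associate: 115.2 × $250 = $28,800.00
Law clerk: 125.9 × $120 = $15,108.00
Subtotal: $55,042.00 + $41,663.50 + $28,800.00 + $15,108.00 = $140,613.50
Travel: 23.1 × ($120 ÷ 2) = 23.1 × $60.00 = $1,386.00
Total: $140,613.50 + $1,386.00 = $141,999.50

$141,999.50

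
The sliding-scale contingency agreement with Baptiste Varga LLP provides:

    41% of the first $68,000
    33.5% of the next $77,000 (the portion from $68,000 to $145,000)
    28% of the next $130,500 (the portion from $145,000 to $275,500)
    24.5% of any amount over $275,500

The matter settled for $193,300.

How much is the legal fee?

$67,199.00

First $68,000 at 41% = $27,880.00
Next $77,000 at 33.5% = $25,795.00
Remaining $48,300 at 28% = $13,524.00
Fee: $27,880.00 + $25,795.00 + $13,524.00 = $67,199.00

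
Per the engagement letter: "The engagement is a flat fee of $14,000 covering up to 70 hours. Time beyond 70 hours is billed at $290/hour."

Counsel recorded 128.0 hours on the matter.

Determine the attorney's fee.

Flat fee: $14,000.00
Excess hours: 128.0 − 70 = 58.0
Overrun: 58.0 × $290 = $16,820.00
Total: $14,000.00 + $16,820.00 = $30,820.00

$30,820.00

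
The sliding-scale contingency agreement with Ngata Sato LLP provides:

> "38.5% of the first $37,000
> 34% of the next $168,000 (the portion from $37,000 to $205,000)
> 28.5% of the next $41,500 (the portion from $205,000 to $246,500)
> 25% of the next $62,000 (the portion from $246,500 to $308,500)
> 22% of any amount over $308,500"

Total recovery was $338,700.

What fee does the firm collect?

$105,336.50

First $37,000 at 38.5% = $14,245.00
Next $168,000 at 34% = $57,120.00
Next $41,500 at 28.5% = $11,827.50
Next $62,000 at 25% = $15,500.00
Remaining $30,200 at 22% = $6,644.00
Fee: $14,245.00 + $57,120.00 + $11,827.50 + $15,500.00 + $6,644.00 = $105,336.50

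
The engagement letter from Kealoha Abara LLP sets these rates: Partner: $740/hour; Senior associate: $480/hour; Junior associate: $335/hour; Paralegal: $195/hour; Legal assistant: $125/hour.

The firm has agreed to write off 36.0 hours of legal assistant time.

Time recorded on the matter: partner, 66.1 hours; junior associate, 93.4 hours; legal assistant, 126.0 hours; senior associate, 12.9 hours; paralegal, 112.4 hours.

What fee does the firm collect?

$119,563.00

Partner: 66.1 × $740 = $48,914.00
Senior associate: 12.9 × $480 = $6,192.00
Junior associate: 93.4 × $335 = $31,289.00
Paralegal: 112.4 × $195 = $21,918.00
Legal assistant: 126.0 × $125 = $15,750.00
Subtotal: $124,063.00
Write-off: 36.0 × $125 = $4,500.00
Total: $124,063.00 − $4,500.00 = $119,563.00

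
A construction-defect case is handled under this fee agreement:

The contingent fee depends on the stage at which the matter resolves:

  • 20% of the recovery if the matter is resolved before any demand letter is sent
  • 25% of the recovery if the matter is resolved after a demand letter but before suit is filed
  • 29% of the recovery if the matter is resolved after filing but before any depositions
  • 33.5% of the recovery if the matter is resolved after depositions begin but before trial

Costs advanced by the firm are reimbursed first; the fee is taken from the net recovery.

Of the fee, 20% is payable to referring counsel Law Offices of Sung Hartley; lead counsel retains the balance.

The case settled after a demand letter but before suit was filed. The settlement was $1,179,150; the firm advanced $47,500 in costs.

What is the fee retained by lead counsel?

Fee base (net of costs): $1,179,150 − $47,500 = $1,131,650
The matter settled after a demand letter but before suit was filed, so the 25% rate applies.
$1,131,650 × 25% = $282,912.50
Referral share: 20% of $282,912.50 = $56,582.50; lead counsel retains $282,912.50 − $56,582.50 = $226,330.00.

$226,330.00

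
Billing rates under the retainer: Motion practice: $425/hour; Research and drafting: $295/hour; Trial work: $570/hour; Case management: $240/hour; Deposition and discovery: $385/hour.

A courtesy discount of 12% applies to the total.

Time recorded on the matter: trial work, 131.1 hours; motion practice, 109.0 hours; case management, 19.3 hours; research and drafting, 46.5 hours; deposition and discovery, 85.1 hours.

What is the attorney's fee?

$151,505.20

Motion practice: 109.0 × $425 = $46,325.00
Research and drafting: 46.5 × $295 = $13,717.50
Trial work: 131.1 × $570 = $74,727.00
Case management: 19.3 × $240 = $4,632.00
Deposition and discovery: 85.1 × $385 = $32,763.50
Subtotal: $172,165.00
Less 12% discount: −$20,659.80
Total: $172,165.00 − $20,659.80 = $151,505.20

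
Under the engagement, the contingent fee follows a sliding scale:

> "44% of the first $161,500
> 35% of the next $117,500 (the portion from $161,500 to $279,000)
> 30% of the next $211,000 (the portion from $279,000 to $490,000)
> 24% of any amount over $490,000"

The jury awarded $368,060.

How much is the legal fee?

$138,903.00

First $161,500 at 44% = $71,060.00
Next $117,500 at 35% = $41,125.00
Remaining $89,060 at 30% = $26,718.00
Fee: $71,060.00 + $41,125.00 + $26,718.00 = $138,903.00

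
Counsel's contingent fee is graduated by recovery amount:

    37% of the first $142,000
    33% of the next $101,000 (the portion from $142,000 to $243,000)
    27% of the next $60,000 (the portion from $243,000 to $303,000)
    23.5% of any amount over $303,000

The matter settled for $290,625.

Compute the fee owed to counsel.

First $142,000 at 37% = $52,540.00
Next $101,000 at 33% = $33,330.00
Remaining $47,625 at 27% = $12,858.75
Fee: $52,540.00 + $33,330.00 + $12,858.75 = $98,728.75

$98,728.75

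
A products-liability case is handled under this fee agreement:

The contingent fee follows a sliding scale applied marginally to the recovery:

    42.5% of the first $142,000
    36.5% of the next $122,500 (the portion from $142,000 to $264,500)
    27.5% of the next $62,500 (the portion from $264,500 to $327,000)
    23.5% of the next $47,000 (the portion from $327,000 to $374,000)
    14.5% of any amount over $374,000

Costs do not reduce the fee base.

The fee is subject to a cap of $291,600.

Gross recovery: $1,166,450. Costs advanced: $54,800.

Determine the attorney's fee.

Fee base is the gross recovery, $1,166,450; costs are reimbursed separately.
First $142,000 at 42.5% = $60,350.00
Next $122,500 at 36.5% = $44,712.50
Next $62,500 at 27.5% = $17,187.50
Next $47,000 at 23.5% = $11,045.00
Remaining $792,450 at 14.5% = $114,905.25
Fee: $60,350.00 + $44,712.50 + $17,187.50 + $11,045.00 + $114,905.25 = $248,200.25
$248,200.25 is under the $291,600 cap.

$248,200.25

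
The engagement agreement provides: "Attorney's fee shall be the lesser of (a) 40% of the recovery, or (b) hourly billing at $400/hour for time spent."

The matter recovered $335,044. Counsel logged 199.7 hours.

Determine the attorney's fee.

(a) 40% of $335,044 = $134,017.60
(b) 199.7 × $400 = $79,880.00
The lesser is (b): $79,880.00.

$79,880.00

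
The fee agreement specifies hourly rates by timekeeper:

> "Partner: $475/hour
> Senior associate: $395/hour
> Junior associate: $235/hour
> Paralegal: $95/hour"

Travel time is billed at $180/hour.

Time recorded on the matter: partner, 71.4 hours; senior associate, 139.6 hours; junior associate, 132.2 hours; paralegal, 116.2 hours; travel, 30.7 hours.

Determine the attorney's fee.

Partner: 71.4 × $475 = $33,915.00
Senior associate: 139.6 × $395 = $55,142.00
Junior associate: 132.2 × $235 = $31,067.00
Paralegal: 116.2 × $95 = $11,039.00
Subtotal: $33,915.00 + $55,142.00 + $31,067.00 + $11,039.00 = $131,163.00
Travel: 30.7 × $180 = $5,526.00
Total: $131,163.00 + $5,526.00 = $136,689.00

$136,689.00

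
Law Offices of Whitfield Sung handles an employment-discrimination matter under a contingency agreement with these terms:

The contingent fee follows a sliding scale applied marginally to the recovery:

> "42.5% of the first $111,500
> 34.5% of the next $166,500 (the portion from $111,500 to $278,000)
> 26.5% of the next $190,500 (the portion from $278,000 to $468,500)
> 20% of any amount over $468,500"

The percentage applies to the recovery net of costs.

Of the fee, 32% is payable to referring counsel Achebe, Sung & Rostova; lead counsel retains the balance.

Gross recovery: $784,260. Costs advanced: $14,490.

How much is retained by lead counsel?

$146,585.22

Fee base (net of costs): $784,260 − $14,490 = $769,770
First $111,500 at 42.5% = $47,387.50
Next $166,500 at 34.5% = $57,442.50
Next $190,500 at 26.5% = $50,482.50
Remaining $301,270 at 20% = $60,254.00
Fee: $47,387.50 + $57,442.50 + $50,482.50 + $60,254.00 = $215,566.50
Referral share: 32% of $215,566.50 = $68,981.28; lead counsel retains $215,566.50 − $68,981.28 = $146,585.22.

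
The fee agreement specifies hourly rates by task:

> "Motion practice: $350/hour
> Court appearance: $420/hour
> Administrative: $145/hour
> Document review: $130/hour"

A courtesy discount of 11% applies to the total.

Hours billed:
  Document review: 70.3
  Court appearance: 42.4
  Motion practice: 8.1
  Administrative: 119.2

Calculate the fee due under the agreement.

Motion practice: 8.1 × $350 = $2,835.00
Court appearance: 42.4 × $420 = $17,808.00
Administrative: 119.2 × $145 = $17,284.00
Document review: 70.3 × $130 = $9,139.00
Subtotal: $47,066.00
Less 11% discount: −$5,177.26
Total: $47,066.00 − $5,177.26 = $41,888.74

$41,888.74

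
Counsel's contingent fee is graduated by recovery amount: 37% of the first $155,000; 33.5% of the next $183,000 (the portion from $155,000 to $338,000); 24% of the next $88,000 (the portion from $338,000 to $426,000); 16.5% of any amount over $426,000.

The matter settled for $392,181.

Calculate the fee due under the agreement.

First $155,000 at 37% = $57,350.00
Next $183,000 at 33.5% = $61,305.00
Remaining $54,181 at 24% = $13,003.44
Fee: $57,350.00 + $61,305.00 + $13,003.44 = $131,658.44

$131,658.44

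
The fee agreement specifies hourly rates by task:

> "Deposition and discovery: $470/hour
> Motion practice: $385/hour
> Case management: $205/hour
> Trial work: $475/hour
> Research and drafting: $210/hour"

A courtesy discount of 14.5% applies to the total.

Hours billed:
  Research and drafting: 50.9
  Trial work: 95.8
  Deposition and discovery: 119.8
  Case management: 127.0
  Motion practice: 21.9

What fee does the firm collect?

$125,656.36

Deposition and discovery: 119.8 × $470 = $56,306.00
Motion practice: 21.9 × $385 = $8,431.50
Case management: 127.0 × $205 = $26,035.00
Trial work: 95.8 × $475 = $45,505.00
Research and drafting: 50.9 × $210 = $10,689.00
Subtotal: $146,966.50
Less 14.5% discount: −$21,310.14
Total: $146,966.50 − $21,310.14 = $125,656.36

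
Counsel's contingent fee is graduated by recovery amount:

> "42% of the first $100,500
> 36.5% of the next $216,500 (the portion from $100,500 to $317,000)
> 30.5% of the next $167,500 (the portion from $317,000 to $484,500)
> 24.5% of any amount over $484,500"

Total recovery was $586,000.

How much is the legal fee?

First $100,500 at 42% = $42,210.00
Next $216,500 at 36.5% = $79,022.50
Next $167,500 at 30.5% = $51,087.50
Remaining $101,500 at 24.5% = $24,867.50
Fee: $42,210.00 + $79,022.50 + $51,087.50 + $24,867.50 = $197,187.50

$197,187.50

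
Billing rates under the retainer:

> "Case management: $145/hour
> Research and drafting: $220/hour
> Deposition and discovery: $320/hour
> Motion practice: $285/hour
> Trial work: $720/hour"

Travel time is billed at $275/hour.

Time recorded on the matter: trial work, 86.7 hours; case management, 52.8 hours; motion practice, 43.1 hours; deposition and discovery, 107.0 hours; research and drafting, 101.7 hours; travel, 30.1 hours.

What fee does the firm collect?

Case management: 52.8 × $145 = $7,656.00
Research and drafting: 101.7 × $220 = $22,374.00
Deposition and discovery: 107.0 × $320 = $34,240.00
Motion practice: 43.1 × $285 = $12,283.50
Trial work: 86.7 × $720 = $62,424.00
Subtotal: $7,656.00 + $22,374.00 + $34,240.00 + $12,283.50 + $62,424.00 = $138,977.50
Travel: 30.1 × $275 = $8,277.50
Total: $138,977.50 + $8,277.50 = $147,255.00

$147,255.00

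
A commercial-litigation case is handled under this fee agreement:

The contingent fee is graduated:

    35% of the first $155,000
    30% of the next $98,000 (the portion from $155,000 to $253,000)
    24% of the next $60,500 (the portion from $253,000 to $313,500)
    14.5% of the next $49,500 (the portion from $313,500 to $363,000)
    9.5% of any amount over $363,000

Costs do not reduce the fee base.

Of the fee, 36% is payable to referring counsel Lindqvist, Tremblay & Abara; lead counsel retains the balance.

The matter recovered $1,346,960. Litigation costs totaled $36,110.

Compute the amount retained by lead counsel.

$127,247.17

Fee base is the gross recovery, $1,346,960; costs are reimbursed separately.
First $155,000 at 35% = $54,250.00
Next $98,000 at 30% = $29,400.00
Next $60,500 at 24% = $14,520.00
Next $49,500 at 14.5% = $7,177.50
Remaining $983,960 at 9.5% = $93,476.20
Fee: $54,250.00 + $29,400.00 + $14,520.00 + $7,177.50 + $93,476.20 = $198,823.70
Referral share: 36% of $198,823.70 = $71,576.53; lead counsel retains $198,823.70 − $71,576.53 = $127,247.17.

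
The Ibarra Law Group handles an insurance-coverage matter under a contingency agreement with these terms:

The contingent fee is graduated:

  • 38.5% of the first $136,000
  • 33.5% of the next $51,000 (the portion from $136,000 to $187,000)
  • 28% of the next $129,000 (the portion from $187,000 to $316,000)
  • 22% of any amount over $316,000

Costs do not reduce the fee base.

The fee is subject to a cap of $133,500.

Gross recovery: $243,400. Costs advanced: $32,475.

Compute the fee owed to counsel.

$85,237.00

Fee base is the gross recovery, $243,400; costs are reimbursed separately.
First $136,000 at 38.5% = $52,360.00
Next $51,000 at 33.5% = $17,085.00
Remaining $56,400 at 28% = $15,792.00
Fee: $52,360.00 + $17,085.00 + $15,792.00 = $85,237.00
$85,237.00 is under the $133,500 cap.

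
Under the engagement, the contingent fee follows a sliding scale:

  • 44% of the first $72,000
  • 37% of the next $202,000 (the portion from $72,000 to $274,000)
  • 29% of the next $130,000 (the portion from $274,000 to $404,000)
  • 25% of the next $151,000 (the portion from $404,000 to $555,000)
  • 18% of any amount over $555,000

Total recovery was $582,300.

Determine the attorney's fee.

$186,784.00

First $72,000 at 44% = $31,680.00
Next $202,000 at 37% = $74,740.00
Next $130,000 at 29% = $37,700.00
Next $151,000 at 25% = $37,750.00
Remaining $27,300 at 18% = $4,914.00
Fee: $31,680.00 + $74,740.00 + $37,700.00 + $37,750.00 + $4,914.00 = $186,784.00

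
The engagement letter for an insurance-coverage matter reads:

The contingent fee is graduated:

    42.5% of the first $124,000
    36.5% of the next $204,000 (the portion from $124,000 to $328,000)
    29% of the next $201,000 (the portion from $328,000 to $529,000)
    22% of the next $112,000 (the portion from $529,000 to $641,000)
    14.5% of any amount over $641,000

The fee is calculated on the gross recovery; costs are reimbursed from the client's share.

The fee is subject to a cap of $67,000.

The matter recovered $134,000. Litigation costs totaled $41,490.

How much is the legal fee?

Fee base is the gross recovery, $134,000; costs are reimbursed separately.
First $124,000 at 42.5% = $52,700.00
Remaining $10,000 at 36.5% = $3,650.00
Fee: $52,700.00 + $3,650.00 = $56,350.00
$56,350.00 is under the $67,000 cap.

$56,350.00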